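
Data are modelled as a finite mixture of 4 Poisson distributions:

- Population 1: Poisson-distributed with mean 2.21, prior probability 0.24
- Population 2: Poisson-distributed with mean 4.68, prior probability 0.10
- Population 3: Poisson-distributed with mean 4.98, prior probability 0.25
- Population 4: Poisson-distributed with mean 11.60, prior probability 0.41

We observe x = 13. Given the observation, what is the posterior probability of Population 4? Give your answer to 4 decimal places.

P(component k | x) = P(Z=k)·f_k(x) / marginal(x), where marginal(x) = Σ_j P(Z=j)·f_j(x).
Component likelihoods at x = 13:
  p_1 = 5.2848e-07
  p_2 = 0.00076987
  p_3 = 0.00127913
  p_4 = 0.101358
Weight by the priors:
  P(Z=1)·p_1 = 0.24 × 5.2848e-07 = 1.26835e-07
  P(Z=2)·p_2 = 0.10 × 0.00076987 = 7.6987e-05
  P(Z=3)·p_3 = 0.25 × 0.00127913 = 0.000319782
  P(Z=4)·p_4 = 0.41 × 0.101358 = 0.0415567
Sum: 1.26835e-07 + 7.6987e-05 + 0.000319782 + 0.0415567 = 0.0419536
So the posterior for Population 4 is 0.0415567 / 0.0419536 ≈ 0.9905.

0.9905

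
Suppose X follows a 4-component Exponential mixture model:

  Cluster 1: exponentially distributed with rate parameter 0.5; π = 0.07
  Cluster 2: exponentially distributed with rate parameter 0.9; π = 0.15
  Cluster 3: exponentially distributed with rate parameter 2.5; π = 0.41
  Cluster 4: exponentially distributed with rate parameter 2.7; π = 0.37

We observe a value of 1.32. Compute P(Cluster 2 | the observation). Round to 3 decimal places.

By Bayes' theorem, P(k | x) = w_k f_k(x) / Σ_j w_j f_j(x).
Evaluate each component's likelihood at the observed value:
  f_1 = 0.5·e^(−0.5·1.32) = 0.5·e^(−0.6600) = 0.258426
  f_2 = 0.9·e^(−0.9·1.32) = 0.9·e^(−1.1880) = 0.274347
  f_3 = 2.5·e^(−2.5·1.32) = 2.5·e^(−3.3000) = 0.0922079
  f_4 = 2.7·e^(−2.7·1.32) = 2.7·e^(−3.5640) = 0.0764783
Prior × likelihood for each component:
  w_1·f_1 = 0.07 × 0.258426 = 0.0180898
  w_2·f_2 = 0.15 × 0.274347 = 0.0411521
  w_3·f_3 = 0.41 × 0.0922079 = 0.0378052
  w_4·f_4 = 0.37 × 0.0764783 = 0.028297
Sum: 0.0180898 + 0.0411521 + 0.0378052 + 0.028297 = 0.125344
Responsibility of Cluster 2: 0.0411521 / 0.125344 ≈ 0.328

0.328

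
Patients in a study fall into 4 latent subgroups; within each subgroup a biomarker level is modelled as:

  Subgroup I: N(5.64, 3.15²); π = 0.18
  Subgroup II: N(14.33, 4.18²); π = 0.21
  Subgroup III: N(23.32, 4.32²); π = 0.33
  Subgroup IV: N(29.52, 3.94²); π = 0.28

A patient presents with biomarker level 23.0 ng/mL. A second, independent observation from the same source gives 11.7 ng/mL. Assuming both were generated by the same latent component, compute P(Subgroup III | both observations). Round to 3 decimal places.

0.292

Apply Bayes' rule: the posterior for each component is proportional to its prior times its likelihood at x.
Since both observations come from the same component, the likelihood for component k is f_k(x₁)·f_k(x₂).
  f_I = [3.21609e-08] × [0.0199034] = 6.40113e-10
  f_II = [0.0111054] × [0.0783016] = 0.000869569
  f_III = [0.0920947] × [0.00247938] = 0.000228338
  f_IV = [0.0257496] × [3.65954e-06] = 9.42316e-08
Unnormalised posteriors:
  π_I·f_I = 0.18 × 6.40113e-10 = 1.1522e-10
  π_II·f_II = 0.21 × 0.000869569 = 0.000182609
  π_III·f_III = 0.33 × 0.000228338 = 7.53516e-05
  π_IV·f_IV = 0.28 × 9.42316e-08 = 2.63849e-08
Normaliser: 1.1522e-10 + 0.000182609 + 7.53516e-05 + 2.63849e-08 = 0.000257988
P(Subgroup III | x₁, x₂) = 7.53516e-05 / 0.000257988 ≈ 0.292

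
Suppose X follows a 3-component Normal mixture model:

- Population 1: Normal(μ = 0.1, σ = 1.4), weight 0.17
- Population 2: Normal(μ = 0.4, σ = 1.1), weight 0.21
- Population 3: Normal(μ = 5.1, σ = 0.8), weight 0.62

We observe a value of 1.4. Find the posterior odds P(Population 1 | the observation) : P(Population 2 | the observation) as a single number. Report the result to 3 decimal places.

0.625

Only the two components matter; the odds are (w_i f_i(x)) / (w_j f_j(x)).
Normal densities:
  p_1 = 0.18516
  p_2 = 0.239915
  p_3 = 1.12955e-05
0.0314773 / 0.0503821 ≈ 0.625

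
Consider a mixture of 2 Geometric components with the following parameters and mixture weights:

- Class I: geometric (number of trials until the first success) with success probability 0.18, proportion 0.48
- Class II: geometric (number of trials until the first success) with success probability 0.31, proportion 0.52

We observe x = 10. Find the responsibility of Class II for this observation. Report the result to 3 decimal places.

0.283

By Bayes' theorem, P(k | x) = P(Z=k) f_k(x) / Σ_j P(Z=j) f_j(x).
Evaluate each component's likelihood at the observed value:
  f_I = 0.0301715
  f_II = 0.0109901
Weight by the priors:
  P(Z=I)·f_I = 0.48 × 0.0301715 = 0.0144823
  P(Z=II)·f_II = 0.52 × 0.0109901 = 0.00571488
Denominator: 0.0144823 + 0.00571488 = 0.0201972
P(Class II | x) ≈ 0.283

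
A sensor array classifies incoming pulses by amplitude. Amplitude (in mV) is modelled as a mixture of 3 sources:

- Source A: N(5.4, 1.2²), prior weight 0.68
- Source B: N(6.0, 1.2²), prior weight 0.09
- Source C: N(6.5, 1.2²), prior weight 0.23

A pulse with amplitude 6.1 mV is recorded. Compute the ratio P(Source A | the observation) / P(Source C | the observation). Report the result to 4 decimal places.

The posterior odds equal the prior odds times the likelihood ratio: (w_i/w_j)·(f_i(x)/f_j(x)).
Evaluate each component's likelihood at the observed value:
  L_A = (1/(1.2·√(2π)))·exp(−(6.1−5.4)²/(2·1.2²)) = 0.332452·exp(-0.17014) = 0.280439
  L_B = (1/(1.2·√(2π)))·exp(−(6.1−6.0)²/(2·1.2²)) = 0.332452·exp(-0.00347) = 0.3313
  L_C = (1/(1.2·√(2π)))·exp(−(6.1−6.5)²/(2·1.2²)) = 0.332452·exp(-0.05556) = 0.314486
Odds = (0.68/0.23) × (0.280439/0.314486) = 2.95652 × 0.891738 ≈ 2.6364

2.6364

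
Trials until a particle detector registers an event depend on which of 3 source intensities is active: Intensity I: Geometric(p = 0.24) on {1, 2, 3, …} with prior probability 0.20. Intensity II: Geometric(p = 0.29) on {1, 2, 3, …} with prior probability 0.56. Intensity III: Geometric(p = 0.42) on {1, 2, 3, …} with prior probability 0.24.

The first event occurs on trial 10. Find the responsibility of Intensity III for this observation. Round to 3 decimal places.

By Bayes' theorem, P(k | x) = π_k f_k(x) / Σ_j π_j f_j(x).
Evaluate each component's likelihood at the observed value:
  p_I = 0.0203018
  p_II = 0.0132961
  p_III = 0.00311962
Prior × likelihood for each component:
  π_I·p_I = 0.20 × 0.0203018 = 0.00406035
  π_II·p_II = 0.56 × 0.0132961 = 0.0074458
  π_III·p_III = 0.24 × 0.00311962 = 0.000748708
Evidence: 0.00406035 + 0.0074458 + 0.000748708 = 0.0122549
P(Intensity III | data) = 0.000748708 / 0.0122549 ≈ 0.061

0.061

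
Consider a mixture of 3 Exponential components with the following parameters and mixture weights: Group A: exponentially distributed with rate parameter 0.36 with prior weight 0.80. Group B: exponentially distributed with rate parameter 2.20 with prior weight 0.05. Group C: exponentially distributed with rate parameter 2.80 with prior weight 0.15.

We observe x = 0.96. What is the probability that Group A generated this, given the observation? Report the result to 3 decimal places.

Posterior ∝ prior × likelihood, so P(k | x) ∝ P(Z=k) f_k(x); normalise over all components.
Evaluate each component's likelihood at the observed value:
  f_A = 0.254806
  f_B = 0.266191
  f_C = 0.190447
Unnormalised posteriors:
  P(Z=A)·f_A = 0.80 × 0.254806 = 0.203845
  P(Z=B)·f_B = 0.05 × 0.266191 = 0.0133095
  P(Z=C)·f_C = 0.15 × 0.190447 = 0.0285671
Sum: 0.203845 + 0.0133095 + 0.0285671 = 0.245722
P(Group A | x) ≈ 0.830

0.830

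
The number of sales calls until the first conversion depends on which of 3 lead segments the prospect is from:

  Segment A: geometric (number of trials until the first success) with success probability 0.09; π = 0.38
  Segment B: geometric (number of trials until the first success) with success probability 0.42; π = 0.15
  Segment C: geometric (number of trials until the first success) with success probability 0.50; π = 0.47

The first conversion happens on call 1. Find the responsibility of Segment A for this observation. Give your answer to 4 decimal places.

0.1030

P(component k | x) = π_k·f_k(x) / marginal(x), where marginal(x) = Σ_j π_j·f_j(x).
Geometric probabilities:
  L_A = 0.09·(1−0.09)^0 = 0.09·1 = 0.09
  L_B = 0.42·(1−0.42)^0 = 0.42·1 = 0.42
  L_C = 0.50·(1−0.50)^0 = 0.50·1 = 0.5
Unnormalised posteriors:
  π_A·L_A = 0.38 × 0.09 = 0.0342
  π_B·L_B = 0.15 × 0.42 = 0.063
  π_C·L_C = 0.47 × 0.5 = 0.235
Normaliser: 0.0342 + 0.063 + 0.235 = 0.3322
So the posterior for Segment A is 0.0342 / 0.3322 ≈ 0.1030.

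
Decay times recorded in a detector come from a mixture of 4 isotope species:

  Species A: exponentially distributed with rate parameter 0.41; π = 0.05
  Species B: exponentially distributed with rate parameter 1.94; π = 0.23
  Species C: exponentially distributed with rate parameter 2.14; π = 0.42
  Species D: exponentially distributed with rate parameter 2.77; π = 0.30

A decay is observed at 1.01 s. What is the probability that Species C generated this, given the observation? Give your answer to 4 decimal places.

The responsibility of component k is w_k f_k(x) divided by Σ_j w_j f_j(x).
Component likelihoods at x = 1.01 s:
  p_A = 0.270983
  p_B = 0.273429
  p_C = 0.24645
  p_D = 0.168832
Multiply by the mixture weights:
  w_A·p_A = 0.05 × 0.270983 = 0.0135492
  w_B·p_B = 0.23 × 0.273429 = 0.0628887
  w_C·p_C = 0.42 × 0.24645 = 0.103509
  w_D·p_D = 0.30 × 0.168832 = 0.0506495
Sum: 0.0135492 + 0.0628887 + 0.103509 + 0.0506495 = 0.230597
P(Species C | x) = 0.103509 / 0.230597 ≈ 0.4489

0.4489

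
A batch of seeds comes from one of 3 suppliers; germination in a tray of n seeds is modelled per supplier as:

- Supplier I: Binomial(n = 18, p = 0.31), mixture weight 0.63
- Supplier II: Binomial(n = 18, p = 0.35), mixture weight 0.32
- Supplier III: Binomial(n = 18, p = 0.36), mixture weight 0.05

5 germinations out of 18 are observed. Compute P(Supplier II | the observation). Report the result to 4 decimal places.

0.2874

The responsibility of component k is π_k f_k(x) divided by Σ_j π_j f_j(x).
Binomial probabilities:
  f_I = C(18,5)·0.31^5·0.69^13 = 8568·0.00286292·0.00803597 = 0.197118
  f_II = C(18,5)·0.35^5·0.65^13 = 8568·0.00525219·0.00369721 = 0.166377
  f_III = C(18,5)·0.36^5·0.64^13 = 8568·0.00604662·0.00302231 = 0.156578
Prior × likelihood for each component:
  π_I·f_I = 0.63 × 0.197118 = 0.124184
  π_II·f_II = 0.32 × 0.166377 = 0.0532406
  π_III·f_III = 0.05 × 0.156578 = 0.00782892
Marginal: 0.124184 + 0.0532406 + 0.00782892 = 0.185254
So the posterior for Supplier II is 0.0532406 / 0.185254 ≈ 0.2874.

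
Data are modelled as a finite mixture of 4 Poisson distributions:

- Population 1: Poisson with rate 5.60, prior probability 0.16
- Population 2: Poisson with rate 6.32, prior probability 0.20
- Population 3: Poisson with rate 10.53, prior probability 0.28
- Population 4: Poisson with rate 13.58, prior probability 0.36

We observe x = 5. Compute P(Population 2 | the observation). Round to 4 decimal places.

Apply Bayes' rule: the posterior for each component is proportional to its prior times its likelihood at x.
Component likelihoods at x = 5:
  f_1 = e^(−5.60)·5.60^5/5! = 0.169711
  f_2 = e^(−6.32)·6.32^5/5! = 0.151239
  f_3 = e^(−10.53)·10.53^5/5! = 0.0288297
  f_4 = e^(−13.58)·13.58^5/5! = 0.00487078
Prior × likelihood for each component:
  π_1·f_1 = 0.16 × 0.169711 = 0.0271537
  π_2·f_2 = 0.20 × 0.151239 = 0.0302477
  π_3·f_3 = 0.28 × 0.0288297 = 0.00807231
  π_4·f_4 = 0.36 × 0.00487078 = 0.00175348
Marginal: 0.0271537 + 0.0302477 + 0.00807231 + 0.00175348 = 0.0672273
Responsibility of Population 2: 0.0302477 / 0.0672273 ≈ 0.4499

0.4499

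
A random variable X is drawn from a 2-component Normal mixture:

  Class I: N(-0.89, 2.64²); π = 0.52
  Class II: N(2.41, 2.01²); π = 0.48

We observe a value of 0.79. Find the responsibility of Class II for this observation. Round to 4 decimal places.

0.5176

By Bayes' theorem, P(k | x) = w_k f_k(x) / Σ_j w_j f_j(x).
Evaluate each component's likelihood at the observed value:
  f_I = 0.123416
  f_II = 0.143436
Multiply by the mixture weights:
  w_I·f_I = 0.52 × 0.123416 = 0.0641762
  w_II·f_II = 0.48 × 0.143436 = 0.0688492
Evidence: 0.0641762 + 0.0688492 = 0.133025
Responsibility of Class II: 0.0688492 / 0.133025 ≈ 0.5176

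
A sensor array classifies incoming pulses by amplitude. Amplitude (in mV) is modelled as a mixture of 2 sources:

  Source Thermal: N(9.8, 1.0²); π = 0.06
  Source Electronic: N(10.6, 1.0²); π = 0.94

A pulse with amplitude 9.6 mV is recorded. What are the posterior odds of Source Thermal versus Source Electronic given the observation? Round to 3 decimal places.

0.103

Posterior odds = (π_i f_i(x)) / (π_j f_j(x)); the normalising sum cancels.
Normal densities:
  L_Thermal = 0.391043
  L_Electronic = 0.241971
0.0234626 / 0.227452 ≈ 0.103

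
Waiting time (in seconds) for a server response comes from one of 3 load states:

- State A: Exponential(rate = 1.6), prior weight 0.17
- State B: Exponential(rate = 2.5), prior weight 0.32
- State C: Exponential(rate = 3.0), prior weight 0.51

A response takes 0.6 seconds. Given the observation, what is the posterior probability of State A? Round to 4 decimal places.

The responsibility of component k is π_k f_k(x) divided by Σ_j π_j f_j(x).
Component likelihoods at x = 0.6 seconds:
  L_A = 0.612629
  L_B = 0.557825
  L_C = 0.495897
Multiply by the mixture weights:
  π_A·L_A = 0.17 × 0.612629 = 0.104147
  π_B·L_B = 0.32 × 0.557825 = 0.178504
  π_C·L_C = 0.51 × 0.495897 = 0.252907
Sum: 0.104147 + 0.178504 + 0.252907 = 0.535558
Responsibility of State A: 0.104147 / 0.535558 ≈ 0.1945

0.1945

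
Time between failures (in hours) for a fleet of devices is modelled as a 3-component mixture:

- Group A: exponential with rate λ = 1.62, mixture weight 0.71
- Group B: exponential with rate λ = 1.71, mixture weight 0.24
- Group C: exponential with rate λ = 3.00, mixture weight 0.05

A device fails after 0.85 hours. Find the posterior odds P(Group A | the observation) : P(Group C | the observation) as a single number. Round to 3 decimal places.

Posterior odds = (P(Z=i) f_i(x)) / (P(Z=j) f_j(x)); the normalising sum cancels.
Exponential densities:
  f_A = 0.408782
  f_B = 0.399714
  f_C = 0.234245
0.290235 / 0.0117122 ≈ 24.780

24.780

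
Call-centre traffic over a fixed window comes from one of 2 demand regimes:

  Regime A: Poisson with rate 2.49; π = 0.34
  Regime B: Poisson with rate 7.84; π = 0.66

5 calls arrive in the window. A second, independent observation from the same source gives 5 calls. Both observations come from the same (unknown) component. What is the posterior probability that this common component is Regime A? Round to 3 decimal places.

By Bayes' theorem, P(k | x) = π_k f_k(x) / Σ_j π_j f_j(x).
Since both observations come from the same component, the likelihood for component k is f_k(x₁)·f_k(x₂).
  f_A = [e^(−2.49)·2.49^5/5! = 0.0661336] × [0.0661336] = 0.00437365
  f_B = [e^(−7.84)·7.84^5/5! = 0.0971696] × [0.0971696] = 0.00944193
Weight by the priors:
  π_A·f_A = 0.34 × 0.00437365 = 0.00148704
  π_B·f_B = 0.66 × 0.00944193 = 0.00623167
Normaliser: 0.00148704 + 0.00623167 = 0.00771871
Responsibility of Regime A: 0.00148704 / 0.00771871 ≈ 0.193

0.193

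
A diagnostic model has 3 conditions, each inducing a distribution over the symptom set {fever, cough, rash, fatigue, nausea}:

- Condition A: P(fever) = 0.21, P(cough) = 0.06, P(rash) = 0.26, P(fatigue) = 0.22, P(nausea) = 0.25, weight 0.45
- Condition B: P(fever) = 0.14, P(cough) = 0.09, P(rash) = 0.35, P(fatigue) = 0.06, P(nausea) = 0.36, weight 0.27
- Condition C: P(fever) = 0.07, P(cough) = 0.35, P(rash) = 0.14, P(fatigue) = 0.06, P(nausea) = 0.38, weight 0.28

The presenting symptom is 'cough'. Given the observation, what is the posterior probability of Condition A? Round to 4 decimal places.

By Bayes' theorem, P(k | x) = w_k f_k(x) / Σ_j w_j f_j(x).
Evaluate each component's likelihood at the observed value:
  L_A = 0.06
  L_B = 0.09
  L_C = 0.35
Weight by the priors:
  w_A·L_A = 0.45 × 0.06 = 0.027
  w_B·L_B = 0.27 × 0.09 = 0.0243
  w_C·L_C = 0.28 × 0.35 = 0.098
Marginal: 0.027 + 0.0243 + 0.098 = 0.1493
Responsibility of Condition A: 0.027 / 0.1493 ≈ 0.1808

0.1808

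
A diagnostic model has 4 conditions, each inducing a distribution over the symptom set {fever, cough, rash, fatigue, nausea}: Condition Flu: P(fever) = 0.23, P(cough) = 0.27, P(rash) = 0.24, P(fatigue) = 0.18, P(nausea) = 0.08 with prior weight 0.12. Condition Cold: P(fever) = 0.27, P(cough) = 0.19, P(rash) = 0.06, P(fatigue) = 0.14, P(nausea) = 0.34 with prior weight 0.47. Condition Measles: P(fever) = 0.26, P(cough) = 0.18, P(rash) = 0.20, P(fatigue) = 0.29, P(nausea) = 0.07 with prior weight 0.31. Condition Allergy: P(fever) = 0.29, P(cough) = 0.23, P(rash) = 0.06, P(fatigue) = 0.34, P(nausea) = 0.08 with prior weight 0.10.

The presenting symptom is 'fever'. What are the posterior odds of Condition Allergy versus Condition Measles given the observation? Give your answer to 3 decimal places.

0.360

Only the two components matter; the odds are (π_i f_i(x)) / (π_j f_j(x)).
Evaluate each component's likelihood at the observed value:
  L_Flu = 0.23
  L_Cold = 0.27
  L_Measles = 0.26
  L_Allergy = 0.29
Posterior odds = (π_Allergy·L_Allergy) / (π_Measles·L_Measles) = (0.10·0.29) / (0.31·0.26) = 0.029 / 0.0806 ≈ 0.360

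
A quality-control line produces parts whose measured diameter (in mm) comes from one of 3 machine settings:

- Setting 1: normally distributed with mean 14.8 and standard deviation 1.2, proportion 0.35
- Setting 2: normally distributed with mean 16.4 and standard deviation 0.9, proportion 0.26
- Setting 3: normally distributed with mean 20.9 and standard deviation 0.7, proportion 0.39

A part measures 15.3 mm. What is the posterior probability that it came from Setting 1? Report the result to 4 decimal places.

0.6614

Apply Bayes' rule: the posterior for each component is proportional to its prior times its likelihood at x.
Normal densities:
  L_1 = (1/(1.2·√(2π)))·exp(−(15.3−14.8)²/(2·1.2²)) = 0.332452·exp(-0.08681) = 0.30481
  L_2 = (1/(0.9·√(2π)))·exp(−(15.3−16.4)²/(2·0.9²)) = 0.443269·exp(-0.74691) = 0.210033
  L_3 = (1/(0.7·√(2π)))·exp(−(15.3−20.9)²/(2·0.7²)) = 0.569918·exp(-32.00000) = 7.21753e-15
Prior × likelihood for each component:
  π_1·L_1 = 0.35 × 0.30481 = 0.106684
  π_2·L_2 = 0.26 × 0.210033 = 0.0546085
  π_3·L_3 = 0.39 × 7.21753e-15 = 2.81484e-15
Sum: 0.106684 + 0.0546085 + 2.81484e-15 = 0.161292
P(Setting 1 | 15.3 mm) ≈ 0.6614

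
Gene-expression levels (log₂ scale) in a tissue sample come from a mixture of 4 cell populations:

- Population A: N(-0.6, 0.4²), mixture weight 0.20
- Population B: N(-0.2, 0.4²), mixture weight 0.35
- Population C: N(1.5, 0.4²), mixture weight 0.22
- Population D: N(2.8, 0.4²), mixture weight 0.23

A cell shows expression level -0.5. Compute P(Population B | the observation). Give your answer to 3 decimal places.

0.577

By Bayes' theorem, P(k | x) = π_k f_k(x) / Σ_j π_j f_j(x).
Normal densities:
  p_A = 0.96667
  p_B = 0.752844
  p_C = 3.7168e-06
  p_D = 1.65678e-15
Multiply by the mixture weights:
  π_A·p_A = 0.20 × 0.96667 = 0.193334
  π_B·p_B = 0.35 × 0.752844 = 0.263495
  π_C·p_C = 0.22 × 3.7168e-06 = 8.17696e-07
  π_D·p_D = 0.23 × 1.65678e-15 = 3.8106e-16
Denominator: 0.193334 + 0.263495 + 8.17696e-07 + 3.8106e-16 = 0.45683
P(Population B | data) ≈ 0.577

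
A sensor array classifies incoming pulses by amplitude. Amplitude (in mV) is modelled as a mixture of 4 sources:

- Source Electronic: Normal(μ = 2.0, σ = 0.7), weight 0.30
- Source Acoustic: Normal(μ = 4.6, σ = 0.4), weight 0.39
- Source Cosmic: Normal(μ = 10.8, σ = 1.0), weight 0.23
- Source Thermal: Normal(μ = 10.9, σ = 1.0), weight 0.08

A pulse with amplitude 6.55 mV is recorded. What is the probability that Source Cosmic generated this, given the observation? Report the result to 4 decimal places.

The responsibility of component k is w_k f_k(x) divided by Σ_j w_j f_j(x).
Normal densities:
  p_Electronic = 3.81365e-10
  p_Acoustic = 6.88986e-06
  p_Cosmic = 4.77186e-05
  p_Thermal = 3.10414e-05
Weight by the priors:
  w_Electronic·p_Electronic = 0.30 × 3.81365e-10 = 1.1441e-10
  w_Acoustic·p_Acoustic = 0.39 × 6.88986e-06 = 2.68704e-06
  w_Cosmic·p_Cosmic = 0.23 × 4.77186e-05 = 1.09753e-05
  w_Thermal·p_Thermal = 0.08 × 3.10414e-05 = 2.48331e-06
Normaliser: 1.1441e-10 + 2.68704e-06 + 1.09753e-05 + 2.48331e-06 = 1.61458e-05
P(Source Cosmic | data) = 1.09753e-05 / 1.61458e-05 ≈ 0.6798

0.6798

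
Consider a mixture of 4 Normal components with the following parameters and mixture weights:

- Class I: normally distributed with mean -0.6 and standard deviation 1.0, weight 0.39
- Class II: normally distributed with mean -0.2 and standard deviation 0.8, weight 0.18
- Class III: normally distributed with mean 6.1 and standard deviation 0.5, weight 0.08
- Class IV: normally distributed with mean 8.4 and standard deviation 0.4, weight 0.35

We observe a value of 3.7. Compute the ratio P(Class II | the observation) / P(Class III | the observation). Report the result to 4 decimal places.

The posterior odds equal the prior odds times the likelihood ratio: (π_i/π_j)·(f_i(x)/f_j(x)).
Normal densities:
  p_I = (1/(1.0·√(2π)))·exp(−(3.7−-0.6)²/(2·1.0²)) = 0.398942·exp(-9.24500) = 3.85352e-05
  p_II = (1/(0.8·√(2π)))·exp(−(3.7−-0.2)²/(2·0.8²)) = 0.498678·exp(-11.88281) = 3.44493e-06
  p_III = (1/(0.5·√(2π)))·exp(−(3.7−6.1)²/(2·0.5²)) = 0.797885·exp(-11.52000) = 7.9226e-06
  p_IV = (1/(0.4·√(2π)))·exp(−(3.7−8.4)²/(2·0.4²)) = 0.997356·exp(-69.03125) = 1.04462e-30
6.20087e-07 / 6.33808e-07 ≈ 0.9784

0.9784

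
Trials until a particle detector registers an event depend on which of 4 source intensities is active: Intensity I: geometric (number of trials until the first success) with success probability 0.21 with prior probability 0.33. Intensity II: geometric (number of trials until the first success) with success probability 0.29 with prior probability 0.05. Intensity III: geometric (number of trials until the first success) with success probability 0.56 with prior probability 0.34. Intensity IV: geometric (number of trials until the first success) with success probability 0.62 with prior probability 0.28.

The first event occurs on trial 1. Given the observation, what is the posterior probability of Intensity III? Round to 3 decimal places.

Apply Bayes' rule: the posterior for each component is proportional to its prior times its likelihood at x.
Geometric probabilities:
  p_I = 0.21
  p_II = 0.29
  p_III = 0.56
  p_IV = 0.62
Unnormalised posteriors:
  w_I·p_I = 0.33 × 0.21 = 0.0693
  w_II·p_II = 0.05 × 0.29 = 0.0145
  w_III·p_III = 0.34 × 0.56 = 0.1904
  w_IV·p_IV = 0.28 × 0.62 = 0.1736
Denominator: 0.0693 + 0.0145 + 0.1904 + 0.1736 = 0.4478
Responsibility of Intensity III: 0.1904 / 0.4478 ≈ 0.425

0.425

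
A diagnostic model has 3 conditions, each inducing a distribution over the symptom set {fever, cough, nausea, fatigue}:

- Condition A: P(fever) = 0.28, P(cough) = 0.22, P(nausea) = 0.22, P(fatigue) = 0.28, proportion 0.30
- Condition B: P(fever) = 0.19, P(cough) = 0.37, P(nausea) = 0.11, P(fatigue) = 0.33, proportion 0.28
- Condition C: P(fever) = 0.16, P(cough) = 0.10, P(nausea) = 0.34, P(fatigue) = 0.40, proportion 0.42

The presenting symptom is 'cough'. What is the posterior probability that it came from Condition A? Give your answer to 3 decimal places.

Apply Bayes' rule: the posterior for each component is proportional to its prior times its likelihood at x.
Categorical probabilities:
  f_A = 0.22
  f_B = 0.37
  f_C = 0.1
Weight by the priors:
  π_A·f_A = 0.30 × 0.22 = 0.066
  π_B·f_B = 0.28 × 0.37 = 0.1036
  π_C·f_C = 0.42 × 0.1 = 0.042
Sum: 0.066 + 0.1036 + 0.042 = 0.2116
So the posterior for Condition A is 0.066 / 0.2116 ≈ 0.312.

0.312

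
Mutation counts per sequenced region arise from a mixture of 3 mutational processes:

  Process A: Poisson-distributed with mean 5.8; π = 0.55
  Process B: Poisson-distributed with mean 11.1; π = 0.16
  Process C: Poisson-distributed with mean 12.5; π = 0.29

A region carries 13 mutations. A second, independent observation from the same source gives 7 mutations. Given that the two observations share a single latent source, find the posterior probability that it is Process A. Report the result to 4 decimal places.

0.1269

The responsibility of component k is w_k f_k(x) divided by Σ_j w_j f_j(x).
Since both observations come from the same component, the likelihood for component k is f_k(x₁)·f_k(x₂).
  p_A = [e^(−5.8)·5.8^13/13! = 0.00408673] × [0.132635] = 0.000542042
  p_B = [e^(−11.1)·11.1^13/13! = 0.0942431] × [0.0622532] = 0.00586693
  p_C = [e^(−12.5)·12.5^13/13! = 0.10886] × [0.0352581] = 0.0038382
Prior × likelihood for each component:
  w_A·p_A = 0.55 × 0.000542042 = 0.000298123
  w_B·p_B = 0.16 × 0.00586693 = 0.000938709
  w_C·p_C = 0.29 × 0.0038382 = 0.00111308
Evidence: 0.000298123 + 0.000938709 + 0.00111308 = 0.00234991
Responsibility of Process A: 0.000298123 / 0.00234991 ≈ 0.1269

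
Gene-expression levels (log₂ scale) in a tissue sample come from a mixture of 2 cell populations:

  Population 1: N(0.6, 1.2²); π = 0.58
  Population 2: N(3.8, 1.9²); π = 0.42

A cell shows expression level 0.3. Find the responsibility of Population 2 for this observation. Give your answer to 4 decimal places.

Posterior ∝ prior × likelihood, so P(k | x) ∝ P(Z=k) f_k(x); normalise over all components.
Normal densities:
  p_1 = (1/(1.2·√(2π)))·exp(−(0.3−0.6)²/(2·1.2²)) = 0.332452·exp(-0.03125) = 0.322223
  p_2 = (1/(1.9·√(2π)))·exp(−(0.3−3.8)²/(2·1.9²)) = 0.209970·exp(-1.69668) = 0.0384857
Prior × likelihood for each component:
  P(Z=1)·p_1 = 0.58 × 0.322223 = 0.18689
  P(Z=2)·p_2 = 0.42 × 0.0384857 = 0.016164
Evidence: 0.18689 + 0.016164 = 0.203054
Responsibility of Population 2: 0.016164 / 0.203054 ≈ 0.0796

0.0796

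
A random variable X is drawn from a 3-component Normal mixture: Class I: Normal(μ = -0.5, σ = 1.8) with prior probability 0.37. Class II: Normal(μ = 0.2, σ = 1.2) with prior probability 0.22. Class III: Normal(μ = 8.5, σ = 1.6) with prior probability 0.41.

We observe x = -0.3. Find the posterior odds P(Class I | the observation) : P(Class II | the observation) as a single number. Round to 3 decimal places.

1.215

Posterior odds = (π_i f_i(x)) / (π_j f_j(x)); the normalising sum cancels.
Component likelihoods at x = -0.3:
  L_I = 0.220271
  L_II = 0.30481
  L_III = 6.7311e-08
Odds = (0.37/0.22) × (0.220271/0.30481) = 1.68182 × 0.722648 ≈ 1.215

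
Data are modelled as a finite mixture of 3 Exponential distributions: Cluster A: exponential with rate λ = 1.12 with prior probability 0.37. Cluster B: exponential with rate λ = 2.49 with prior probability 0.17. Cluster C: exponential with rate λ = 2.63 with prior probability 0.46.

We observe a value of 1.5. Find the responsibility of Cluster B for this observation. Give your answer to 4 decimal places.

By Bayes' theorem, P(k | x) = π_k f_k(x) / Σ_j π_j f_j(x).
Evaluate each component's likelihood at the observed value:
  L_A = 1.12·e^(−1.12·1.5) = 1.12·e^(−1.6800) = 0.208739
  L_B = 2.49·e^(−2.49·1.5) = 2.49·e^(−3.7350) = 0.0594442
  L_C = 2.63·e^(−2.63·1.5) = 2.63·e^(−3.9450) = 0.0508937
Weight by the priors:
  π_A·L_A = 0.37 × 0.208739 = 0.0772334
  π_B·L_B = 0.17 × 0.0594442 = 0.0101055
  π_C·L_C = 0.46 × 0.0508937 = 0.0234111
Evidence: 0.0772334 + 0.0101055 + 0.0234111 = 0.11075
P(Cluster B | the observation) = 0.0101055 / 0.11075 ≈ 0.0912

0.0912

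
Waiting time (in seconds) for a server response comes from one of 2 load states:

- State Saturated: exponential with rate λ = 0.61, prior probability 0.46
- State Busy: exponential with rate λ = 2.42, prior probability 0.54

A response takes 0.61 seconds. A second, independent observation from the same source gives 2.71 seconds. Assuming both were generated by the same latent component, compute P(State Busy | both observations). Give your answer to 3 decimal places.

0.043

Apply Bayes' rule: the posterior for each component is proportional to its prior times its likelihood at x.
Since both observations come from the same component, the likelihood for component k is f_k(x₁)·f_k(x₂).
  p_Saturated = [0.61·e^(−0.61·0.61) = 0.61·e^(−0.3721) = 0.420464] × [0.116788] = 0.0491051
  p_Busy = [2.42·e^(−2.42·0.61) = 2.42·e^(−1.4762) = 0.552981] × [0.00343262] = 0.00189817
Multiply by the mixture weights:
  P(Z=Saturated)·p_Saturated = 0.46 × 0.0491051 = 0.0225883
  P(Z=Busy)·p_Busy = 0.54 × 0.00189817 = 0.00102501
Evidence: 0.0225883 + 0.00102501 = 0.0236134
P(State Busy | x₁, x₂) = 0.00102501 / 0.0236134 ≈ 0.043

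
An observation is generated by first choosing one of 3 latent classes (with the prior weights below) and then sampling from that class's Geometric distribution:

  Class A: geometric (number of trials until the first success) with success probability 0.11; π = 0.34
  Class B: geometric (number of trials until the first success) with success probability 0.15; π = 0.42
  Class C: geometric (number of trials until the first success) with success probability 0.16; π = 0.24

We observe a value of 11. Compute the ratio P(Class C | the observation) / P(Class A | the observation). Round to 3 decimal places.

Only the two components matter; the odds are (π_i f_i(x)) / (π_j f_j(x)).
Geometric probabilities:
  L_A = 0.11·(1−0.11)^10 = 0.11·0.311817 = 0.0342999
  L_B = 0.15·(1−0.15)^10 = 0.15·0.196874 = 0.0295312
  L_C = 0.16·(1−0.16)^10 = 0.16·0.174901 = 0.0279842
0.00671621 / 0.011662 ≈ 0.576

0.576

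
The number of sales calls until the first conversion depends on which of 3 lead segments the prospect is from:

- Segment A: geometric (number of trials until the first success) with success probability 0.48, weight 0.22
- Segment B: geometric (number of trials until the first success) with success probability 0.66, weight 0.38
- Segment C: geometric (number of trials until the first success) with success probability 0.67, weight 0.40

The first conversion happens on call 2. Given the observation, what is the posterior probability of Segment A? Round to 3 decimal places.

0.240

P(component k | x) = P(Z=k)·f_k(x) / marginal(x), where marginal(x) = Σ_j P(Z=j)·f_j(x).
Evaluate each component's likelihood at the observed value:
  p_A = 0.48·(1−0.48)^1 = 0.48·0.52 = 0.2496
  p_B = 0.66·(1−0.66)^1 = 0.66·0.34 = 0.2244
  p_C = 0.67·(1−0.67)^1 = 0.67·0.33 = 0.2211
Multiply by the mixture weights:
  P(Z=A)·p_A = 0.22 × 0.2496 = 0.054912
  P(Z=B)·p_B = 0.38 × 0.2244 = 0.085272
  P(Z=C)·p_C = 0.40 × 0.2211 = 0.08844
Evidence: 0.054912 + 0.085272 + 0.08844 = 0.228624
P(Segment A | data) ≈ 0.240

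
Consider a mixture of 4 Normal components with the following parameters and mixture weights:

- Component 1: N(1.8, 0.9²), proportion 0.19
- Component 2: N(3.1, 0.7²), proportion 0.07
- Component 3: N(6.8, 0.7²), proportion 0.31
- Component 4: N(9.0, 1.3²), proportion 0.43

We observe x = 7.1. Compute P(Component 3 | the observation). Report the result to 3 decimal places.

By Bayes' theorem, P(k | x) = π_k f_k(x) / Σ_j π_j f_j(x).
Component likelihoods at x = 7.1:
  L_1 = 1.30682e-08
  L_2 = 4.6269e-08
  L_3 = 0.51991
  L_4 = 0.105468
Weight by the priors:
  π_1·L_1 = 0.19 × 1.30682e-08 = 2.48296e-09
  π_2·L_2 = 0.07 × 4.6269e-08 = 3.23883e-09
  π_3·L_3 = 0.31 × 0.51991 = 0.161172
  π_4·L_4 = 0.43 × 0.105468 = 0.0453511
Sum: 2.48296e-09 + 3.23883e-09 + 0.161172 + 0.0453511 = 0.206523
P(Component 3 | the observation) ≈ 0.780

0.780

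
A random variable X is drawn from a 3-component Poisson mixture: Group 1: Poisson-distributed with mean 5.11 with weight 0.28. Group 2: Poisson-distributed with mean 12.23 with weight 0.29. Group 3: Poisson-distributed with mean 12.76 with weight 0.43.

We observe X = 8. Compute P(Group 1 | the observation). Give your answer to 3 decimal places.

By Bayes' theorem, P(k | x) = P(Z=k) f_k(x) / Σ_j P(Z=j) f_j(x).
Evaluate each component's likelihood at the observed value:
  f_1 = e^(−5.11)·5.11^8/8! = 0.0695988
  f_2 = e^(−12.23)·12.23^8/8! = 0.0605996
  f_3 = e^(−12.76)·12.76^8/8! = 0.0500826
Prior × likelihood for each component:
  P(Z=1)·f_1 = 0.28 × 0.0695988 = 0.0194877
  P(Z=2)·f_2 = 0.29 × 0.0605996 = 0.0175739
  P(Z=3)·f_3 = 0.43 × 0.0500826 = 0.0215355
Evidence: 0.0194877 + 0.0175739 + 0.0215355 = 0.0585971
So the posterior for Group 1 is 0.0194877 / 0.0585971 ≈ 0.333.

0.333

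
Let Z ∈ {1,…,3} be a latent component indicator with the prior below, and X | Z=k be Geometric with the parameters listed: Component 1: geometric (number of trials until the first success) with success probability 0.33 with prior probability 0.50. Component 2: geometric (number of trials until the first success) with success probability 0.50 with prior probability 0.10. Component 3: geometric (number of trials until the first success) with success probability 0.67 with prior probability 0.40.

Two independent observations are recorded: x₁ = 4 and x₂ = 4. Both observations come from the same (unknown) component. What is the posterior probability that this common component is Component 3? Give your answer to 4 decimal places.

The responsibility of component k is π_k f_k(x) divided by Σ_j π_j f_j(x).
Since both observations come from the same component, the likelihood for component k is f_k(x₁)·f_k(x₂).
  p_1 = [0.33·(1−0.33)^3 = 0.33·0.300763 = 0.0992518] × [0.0992518] = 0.00985092
  p_2 = [0.50·(1−0.50)^3 = 0.50·0.125 = 0.0625] × [0.0625] = 0.00390625
  p_3 = [0.67·(1−0.67)^3 = 0.67·0.035937 = 0.0240778] × [0.0240778] = 0.00057974
Unnormalised posteriors:
  π_1·p_1 = 0.50 × 0.00985092 = 0.00492546
  π_2·p_2 = 0.10 × 0.00390625 = 0.000390625
  π_3·p_3 = 0.40 × 0.00057974 = 0.000231896
Marginal: 0.00492546 + 0.000390625 + 0.000231896 = 0.00554798
So the posterior for Component 3 is 0.000231896 / 0.00554798 ≈ 0.0418.

0.0418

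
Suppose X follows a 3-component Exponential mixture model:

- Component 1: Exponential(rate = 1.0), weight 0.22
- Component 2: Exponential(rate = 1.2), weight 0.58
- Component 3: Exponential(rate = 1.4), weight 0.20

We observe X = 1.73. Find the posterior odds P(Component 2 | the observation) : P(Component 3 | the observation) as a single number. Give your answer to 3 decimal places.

The posterior odds equal the prior odds times the likelihood ratio: (P(Z=i)/P(Z=j))·(f_i(x)/f_j(x)).
Exponential densities:
  p_1 = 0.177284
  p_2 = 0.150517
  p_3 = 0.124242
Posterior odds = (P(Z=2)·p_2) / (P(Z=3)·p_3) = (0.58·0.150517) / (0.20·0.124242) = 0.0872999 / 0.0248483 ≈ 3.513

3.513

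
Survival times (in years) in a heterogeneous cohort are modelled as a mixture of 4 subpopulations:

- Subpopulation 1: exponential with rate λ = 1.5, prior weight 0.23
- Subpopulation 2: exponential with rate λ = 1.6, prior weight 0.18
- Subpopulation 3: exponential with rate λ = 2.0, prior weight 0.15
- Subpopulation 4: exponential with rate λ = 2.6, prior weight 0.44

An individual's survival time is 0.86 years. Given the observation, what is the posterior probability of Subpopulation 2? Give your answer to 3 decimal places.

P(component k | x) = π_k·f_k(x) / marginal(x), where marginal(x) = Σ_j π_j·f_j(x).
Evaluate each component's likelihood at the observed value:
  L_1 = 0.412906
  L_2 = 0.404139
  L_3 = 0.358132
  L_4 = 0.277901
Unnormalised posteriors:
  π_1·L_1 = 0.23 × 0.412906 = 0.0949684
  π_2·L_2 = 0.18 × 0.404139 = 0.072745
  π_3·L_3 = 0.15 × 0.358132 = 0.0537198
  π_4·L_4 = 0.44 × 0.277901 = 0.122277
Denominator: 0.0949684 + 0.072745 + 0.0537198 + 0.122277 = 0.34371
P(Subpopulation 2 | x) ≈ 0.212

0.212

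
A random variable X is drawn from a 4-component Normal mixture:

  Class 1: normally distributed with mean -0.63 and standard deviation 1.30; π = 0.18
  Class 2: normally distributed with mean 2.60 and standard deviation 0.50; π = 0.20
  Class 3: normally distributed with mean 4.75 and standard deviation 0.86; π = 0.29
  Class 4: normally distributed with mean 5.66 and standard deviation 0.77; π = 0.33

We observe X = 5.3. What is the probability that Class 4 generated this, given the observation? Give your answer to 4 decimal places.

Apply Bayes' rule: the posterior for each component is proportional to its prior times its likelihood at x.
Normal densities:
  L_1 = (1/(1.30·√(2π)))·exp(−(5.3−-0.63)²/(2·1.30²)) = 0.306879·exp(-10.40382) = 9.3035e-06
  L_2 = (1/(0.50·√(2π)))·exp(−(5.3−2.60)²/(2·0.50²)) = 0.797885·exp(-14.58000) = 3.71472e-07
  L_3 = (1/(0.86·√(2π)))·exp(−(5.3−4.75)²/(2·0.86²)) = 0.463886·exp(-0.20450) = 0.378092
  L_4 = (1/(0.77·√(2π)))·exp(−(5.3−5.66)²/(2·0.77²)) = 0.518107·exp(-0.10929) = 0.464466
Prior × likelihood for each component:
  P(Z=1)·L_1 = 0.18 × 9.3035e-06 = 1.67463e-06
  P(Z=2)·L_2 = 0.20 × 3.71472e-07 = 7.42945e-08
  P(Z=3)·L_3 = 0.29 × 0.378092 = 0.109647
  P(Z=4)·L_4 = 0.33 × 0.464466 = 0.153274
Evidence: 1.67463e-06 + 7.42945e-08 + 0.109647 + 0.153274 = 0.262922
P(Class 4 | the observation) ≈ 0.5830

0.5830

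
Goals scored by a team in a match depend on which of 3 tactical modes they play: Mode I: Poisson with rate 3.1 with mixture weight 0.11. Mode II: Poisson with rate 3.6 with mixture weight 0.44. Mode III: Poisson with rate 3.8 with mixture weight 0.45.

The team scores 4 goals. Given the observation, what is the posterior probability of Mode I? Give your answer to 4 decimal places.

By Bayes' theorem, P(k | x) = π_k f_k(x) / Σ_j π_j f_j(x).
Component likelihoods at x = 4 goals:
  p_I = 0.17335
  p_II = 0.191222
  p_III = 0.194359
Unnormalised posteriors:
  π_I·p_I = 0.11 × 0.17335 = 0.0190684
  π_II·p_II = 0.44 × 0.191222 = 0.0841378
  π_III·p_III = 0.45 × 0.194359 = 0.0874614
Denominator: 0.0190684 + 0.0841378 + 0.0874614 = 0.190668
P(Mode I | the observation) = 0.0190684 / 0.190668 ≈ 0.1000

0.1000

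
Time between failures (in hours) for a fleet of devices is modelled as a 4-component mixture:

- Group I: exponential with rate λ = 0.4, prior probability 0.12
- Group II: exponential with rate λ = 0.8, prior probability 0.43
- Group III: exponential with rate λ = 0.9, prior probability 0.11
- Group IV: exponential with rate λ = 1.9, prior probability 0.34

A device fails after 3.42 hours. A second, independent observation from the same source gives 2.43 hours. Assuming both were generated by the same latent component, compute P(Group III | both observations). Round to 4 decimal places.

The responsibility of component k is π_k f_k(x) divided by Σ_j π_j f_j(x).
Since both observations come from the same component, the likelihood for component k is f_k(x₁)·f_k(x₂).
  f_I = [0.101846] × [0.15133] = 0.0154124
  f_II = [0.0518633] × [0.114504] = 0.00593857
  f_III = [0.0414461] × [0.101028] = 0.00418721
  f_IV = [0.00286225] × [0.0187766] = 5.37433e-05
Unnormalised posteriors:
  π_I·f_I = 0.12 × 0.0154124 = 0.00184949
  π_II·f_II = 0.43 × 0.00593857 = 0.00255358
  π_III·f_III = 0.11 × 0.00418721 = 0.000460593
  π_IV·f_IV = 0.34 × 5.37433e-05 = 1.82727e-05
Normaliser: 0.00184949 + 0.00255358 + 0.000460593 + 1.82727e-05 = 0.00488194
Responsibility of Group III: 0.000460593 / 0.00488194 ≈ 0.0943

0.0943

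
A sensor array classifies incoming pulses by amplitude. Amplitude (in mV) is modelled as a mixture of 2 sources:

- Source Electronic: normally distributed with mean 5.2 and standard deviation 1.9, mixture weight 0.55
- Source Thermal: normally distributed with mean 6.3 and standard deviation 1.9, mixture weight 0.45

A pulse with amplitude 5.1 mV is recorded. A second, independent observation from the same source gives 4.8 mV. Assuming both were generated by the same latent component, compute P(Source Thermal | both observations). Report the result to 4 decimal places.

Apply Bayes' rule: the posterior for each component is proportional to its prior times its likelihood at x.
Since both observations come from the same component, the likelihood for component k is f_k(x₁)·f_k(x₂).
  L_Electronic = [(1/(1.9·√(2π)))·exp(−(5.1−5.2)²/(2·1.9²)) = 0.209970·exp(-0.00139) = 0.209679] × [0.205368] = 0.0430613
  L_Thermal = [(1/(1.9·√(2π)))·exp(−(5.1−6.3)²/(2·1.9²)) = 0.209970·exp(-0.19945) = 0.172004] × [0.15375] = 0.0264456
Weight by the priors:
  w_Electronic·L_Electronic = 0.55 × 0.0430613 = 0.0236837
  w_Thermal·L_Thermal = 0.45 × 0.0264456 = 0.0119005
Marginal: 0.0236837 + 0.0119005 = 0.0355842
P(Source Thermal | data) ≈ 0.3344

0.3344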